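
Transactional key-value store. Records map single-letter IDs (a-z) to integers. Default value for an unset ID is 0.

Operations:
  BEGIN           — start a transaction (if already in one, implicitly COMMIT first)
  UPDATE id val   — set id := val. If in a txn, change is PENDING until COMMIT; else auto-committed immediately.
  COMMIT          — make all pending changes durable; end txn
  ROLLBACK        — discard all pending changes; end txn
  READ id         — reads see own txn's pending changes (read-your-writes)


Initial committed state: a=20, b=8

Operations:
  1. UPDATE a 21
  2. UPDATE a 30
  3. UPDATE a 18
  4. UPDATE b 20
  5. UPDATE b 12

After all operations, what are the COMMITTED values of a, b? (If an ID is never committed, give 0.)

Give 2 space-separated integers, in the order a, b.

Answer: 18 12

Derivation:
Initial committed: {a=20, b=8}
Op 1: UPDATE a=21 (auto-commit; committed a=21)
Op 2: UPDATE a=30 (auto-commit; committed a=30)
Op 3: UPDATE a=18 (auto-commit; committed a=18)
Op 4: UPDATE b=20 (auto-commit; committed b=20)
Op 5: UPDATE b=12 (auto-commit; committed b=12)
Final committed: {a=18, b=12}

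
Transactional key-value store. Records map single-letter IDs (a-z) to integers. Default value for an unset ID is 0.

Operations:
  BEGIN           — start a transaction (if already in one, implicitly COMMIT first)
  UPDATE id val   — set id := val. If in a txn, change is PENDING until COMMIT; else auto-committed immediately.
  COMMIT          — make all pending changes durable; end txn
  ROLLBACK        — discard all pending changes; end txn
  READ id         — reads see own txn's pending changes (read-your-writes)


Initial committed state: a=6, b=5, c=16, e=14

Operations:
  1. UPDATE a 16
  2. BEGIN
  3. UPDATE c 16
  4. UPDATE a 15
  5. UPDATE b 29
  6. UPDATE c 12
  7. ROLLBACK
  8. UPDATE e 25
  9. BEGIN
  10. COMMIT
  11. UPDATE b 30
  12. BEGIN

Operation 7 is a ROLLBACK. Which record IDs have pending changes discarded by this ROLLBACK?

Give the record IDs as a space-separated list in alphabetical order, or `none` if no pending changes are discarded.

Initial committed: {a=6, b=5, c=16, e=14}
Op 1: UPDATE a=16 (auto-commit; committed a=16)
Op 2: BEGIN: in_txn=True, pending={}
Op 3: UPDATE c=16 (pending; pending now {c=16})
Op 4: UPDATE a=15 (pending; pending now {a=15, c=16})
Op 5: UPDATE b=29 (pending; pending now {a=15, b=29, c=16})
Op 6: UPDATE c=12 (pending; pending now {a=15, b=29, c=12})
Op 7: ROLLBACK: discarded pending ['a', 'b', 'c']; in_txn=False
Op 8: UPDATE e=25 (auto-commit; committed e=25)
Op 9: BEGIN: in_txn=True, pending={}
Op 10: COMMIT: merged [] into committed; committed now {a=16, b=5, c=16, e=25}
Op 11: UPDATE b=30 (auto-commit; committed b=30)
Op 12: BEGIN: in_txn=True, pending={}
ROLLBACK at op 7 discards: ['a', 'b', 'c']

Answer: a b c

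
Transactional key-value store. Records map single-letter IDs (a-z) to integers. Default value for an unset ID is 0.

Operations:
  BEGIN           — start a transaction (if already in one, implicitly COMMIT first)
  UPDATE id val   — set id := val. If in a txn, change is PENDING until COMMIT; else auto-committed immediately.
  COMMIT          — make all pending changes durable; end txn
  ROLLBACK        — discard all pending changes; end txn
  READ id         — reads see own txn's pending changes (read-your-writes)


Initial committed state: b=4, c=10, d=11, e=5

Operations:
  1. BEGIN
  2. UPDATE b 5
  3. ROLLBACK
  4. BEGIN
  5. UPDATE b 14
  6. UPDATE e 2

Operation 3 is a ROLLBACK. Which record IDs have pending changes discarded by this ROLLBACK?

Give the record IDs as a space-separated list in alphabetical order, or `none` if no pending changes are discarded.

Initial committed: {b=4, c=10, d=11, e=5}
Op 1: BEGIN: in_txn=True, pending={}
Op 2: UPDATE b=5 (pending; pending now {b=5})
Op 3: ROLLBACK: discarded pending ['b']; in_txn=False
Op 4: BEGIN: in_txn=True, pending={}
Op 5: UPDATE b=14 (pending; pending now {b=14})
Op 6: UPDATE e=2 (pending; pending now {b=14, e=2})
ROLLBACK at op 3 discards: ['b']

Answer: b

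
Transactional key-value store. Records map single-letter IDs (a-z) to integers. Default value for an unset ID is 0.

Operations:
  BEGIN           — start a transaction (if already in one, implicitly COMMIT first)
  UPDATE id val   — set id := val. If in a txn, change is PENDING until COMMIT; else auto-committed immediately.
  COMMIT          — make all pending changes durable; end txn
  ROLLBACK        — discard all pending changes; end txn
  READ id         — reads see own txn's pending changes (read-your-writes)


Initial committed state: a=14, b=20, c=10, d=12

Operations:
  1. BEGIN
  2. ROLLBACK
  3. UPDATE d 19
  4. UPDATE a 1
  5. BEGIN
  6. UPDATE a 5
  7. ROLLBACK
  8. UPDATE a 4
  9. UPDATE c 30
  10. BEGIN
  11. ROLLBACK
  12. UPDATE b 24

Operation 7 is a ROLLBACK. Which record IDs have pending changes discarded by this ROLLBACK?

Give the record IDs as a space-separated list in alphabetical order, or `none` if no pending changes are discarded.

Answer: a

Derivation:
Initial committed: {a=14, b=20, c=10, d=12}
Op 1: BEGIN: in_txn=True, pending={}
Op 2: ROLLBACK: discarded pending []; in_txn=False
Op 3: UPDATE d=19 (auto-commit; committed d=19)
Op 4: UPDATE a=1 (auto-commit; committed a=1)
Op 5: BEGIN: in_txn=True, pending={}
Op 6: UPDATE a=5 (pending; pending now {a=5})
Op 7: ROLLBACK: discarded pending ['a']; in_txn=False
Op 8: UPDATE a=4 (auto-commit; committed a=4)
Op 9: UPDATE c=30 (auto-commit; committed c=30)
Op 10: BEGIN: in_txn=True, pending={}
Op 11: ROLLBACK: discarded pending []; in_txn=False
Op 12: UPDATE b=24 (auto-commit; committed b=24)
ROLLBACK at op 7 discards: ['a']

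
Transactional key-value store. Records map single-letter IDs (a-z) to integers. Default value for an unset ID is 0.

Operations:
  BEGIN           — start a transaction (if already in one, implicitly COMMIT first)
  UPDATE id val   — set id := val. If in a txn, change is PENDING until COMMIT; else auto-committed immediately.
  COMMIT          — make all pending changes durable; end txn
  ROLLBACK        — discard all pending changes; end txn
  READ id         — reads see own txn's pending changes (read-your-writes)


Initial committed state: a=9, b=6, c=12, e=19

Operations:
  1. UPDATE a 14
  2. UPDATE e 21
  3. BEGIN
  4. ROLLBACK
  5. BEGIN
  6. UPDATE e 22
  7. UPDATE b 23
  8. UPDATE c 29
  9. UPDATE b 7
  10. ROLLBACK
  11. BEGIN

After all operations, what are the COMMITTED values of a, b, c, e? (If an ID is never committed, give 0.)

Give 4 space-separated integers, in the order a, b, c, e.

Answer: 14 6 12 21

Derivation:
Initial committed: {a=9, b=6, c=12, e=19}
Op 1: UPDATE a=14 (auto-commit; committed a=14)
Op 2: UPDATE e=21 (auto-commit; committed e=21)
Op 3: BEGIN: in_txn=True, pending={}
Op 4: ROLLBACK: discarded pending []; in_txn=False
Op 5: BEGIN: in_txn=True, pending={}
Op 6: UPDATE e=22 (pending; pending now {e=22})
Op 7: UPDATE b=23 (pending; pending now {b=23, e=22})
Op 8: UPDATE c=29 (pending; pending now {b=23, c=29, e=22})
Op 9: UPDATE b=7 (pending; pending now {b=7, c=29, e=22})
Op 10: ROLLBACK: discarded pending ['b', 'c', 'e']; in_txn=False
Op 11: BEGIN: in_txn=True, pending={}
Final committed: {a=14, b=6, c=12, e=21}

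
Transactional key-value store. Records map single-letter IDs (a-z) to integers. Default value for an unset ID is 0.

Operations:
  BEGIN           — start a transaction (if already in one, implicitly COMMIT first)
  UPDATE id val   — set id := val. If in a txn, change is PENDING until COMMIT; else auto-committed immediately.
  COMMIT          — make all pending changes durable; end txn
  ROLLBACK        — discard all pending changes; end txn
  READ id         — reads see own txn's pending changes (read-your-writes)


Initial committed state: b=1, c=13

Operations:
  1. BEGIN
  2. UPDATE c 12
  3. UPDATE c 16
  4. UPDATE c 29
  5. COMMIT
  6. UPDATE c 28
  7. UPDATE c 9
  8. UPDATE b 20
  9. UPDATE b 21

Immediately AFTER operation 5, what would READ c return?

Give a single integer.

Answer: 29

Derivation:
Initial committed: {b=1, c=13}
Op 1: BEGIN: in_txn=True, pending={}
Op 2: UPDATE c=12 (pending; pending now {c=12})
Op 3: UPDATE c=16 (pending; pending now {c=16})
Op 4: UPDATE c=29 (pending; pending now {c=29})
Op 5: COMMIT: merged ['c'] into committed; committed now {b=1, c=29}
After op 5: visible(c) = 29 (pending={}, committed={b=1, c=29})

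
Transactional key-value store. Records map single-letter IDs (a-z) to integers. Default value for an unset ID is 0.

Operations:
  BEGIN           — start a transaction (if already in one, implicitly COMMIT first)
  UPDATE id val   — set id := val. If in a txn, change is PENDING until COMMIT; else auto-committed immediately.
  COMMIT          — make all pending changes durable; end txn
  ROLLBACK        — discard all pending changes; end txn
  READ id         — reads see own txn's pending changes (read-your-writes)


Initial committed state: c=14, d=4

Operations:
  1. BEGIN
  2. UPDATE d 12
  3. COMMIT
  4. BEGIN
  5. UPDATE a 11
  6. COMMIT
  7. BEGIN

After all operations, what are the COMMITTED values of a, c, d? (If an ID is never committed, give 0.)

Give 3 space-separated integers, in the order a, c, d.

Initial committed: {c=14, d=4}
Op 1: BEGIN: in_txn=True, pending={}
Op 2: UPDATE d=12 (pending; pending now {d=12})
Op 3: COMMIT: merged ['d'] into committed; committed now {c=14, d=12}
Op 4: BEGIN: in_txn=True, pending={}
Op 5: UPDATE a=11 (pending; pending now {a=11})
Op 6: COMMIT: merged ['a'] into committed; committed now {a=11, c=14, d=12}
Op 7: BEGIN: in_txn=True, pending={}
Final committed: {a=11, c=14, d=12}

Answer: 11 14 12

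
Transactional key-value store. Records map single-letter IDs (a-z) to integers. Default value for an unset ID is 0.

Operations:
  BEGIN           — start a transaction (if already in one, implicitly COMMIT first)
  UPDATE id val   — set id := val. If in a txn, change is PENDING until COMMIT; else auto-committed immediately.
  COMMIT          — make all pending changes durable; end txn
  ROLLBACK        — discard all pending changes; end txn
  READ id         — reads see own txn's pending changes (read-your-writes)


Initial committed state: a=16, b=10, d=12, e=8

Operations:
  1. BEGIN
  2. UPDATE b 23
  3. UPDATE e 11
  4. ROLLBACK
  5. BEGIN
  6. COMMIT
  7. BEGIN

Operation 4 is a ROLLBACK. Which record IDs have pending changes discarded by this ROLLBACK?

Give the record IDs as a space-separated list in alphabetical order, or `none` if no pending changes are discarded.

Initial committed: {a=16, b=10, d=12, e=8}
Op 1: BEGIN: in_txn=True, pending={}
Op 2: UPDATE b=23 (pending; pending now {b=23})
Op 3: UPDATE e=11 (pending; pending now {b=23, e=11})
Op 4: ROLLBACK: discarded pending ['b', 'e']; in_txn=False
Op 5: BEGIN: in_txn=True, pending={}
Op 6: COMMIT: merged [] into committed; committed now {a=16, b=10, d=12, e=8}
Op 7: BEGIN: in_txn=True, pending={}
ROLLBACK at op 4 discards: ['b', 'e']

Answer: b e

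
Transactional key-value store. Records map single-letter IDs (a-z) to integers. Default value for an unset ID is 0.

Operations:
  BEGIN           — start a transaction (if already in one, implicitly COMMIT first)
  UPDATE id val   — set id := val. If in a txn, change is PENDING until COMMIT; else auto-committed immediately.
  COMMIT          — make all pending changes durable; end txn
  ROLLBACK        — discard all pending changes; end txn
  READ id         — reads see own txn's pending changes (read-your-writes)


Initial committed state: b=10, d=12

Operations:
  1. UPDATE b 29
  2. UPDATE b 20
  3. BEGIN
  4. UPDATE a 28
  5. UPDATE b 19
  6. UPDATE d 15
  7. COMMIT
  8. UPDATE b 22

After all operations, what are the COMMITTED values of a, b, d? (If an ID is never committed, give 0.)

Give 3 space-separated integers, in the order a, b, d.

Initial committed: {b=10, d=12}
Op 1: UPDATE b=29 (auto-commit; committed b=29)
Op 2: UPDATE b=20 (auto-commit; committed b=20)
Op 3: BEGIN: in_txn=True, pending={}
Op 4: UPDATE a=28 (pending; pending now {a=28})
Op 5: UPDATE b=19 (pending; pending now {a=28, b=19})
Op 6: UPDATE d=15 (pending; pending now {a=28, b=19, d=15})
Op 7: COMMIT: merged ['a', 'b', 'd'] into committed; committed now {a=28, b=19, d=15}
Op 8: UPDATE b=22 (auto-commit; committed b=22)
Final committed: {a=28, b=22, d=15}

Answer: 28 22 15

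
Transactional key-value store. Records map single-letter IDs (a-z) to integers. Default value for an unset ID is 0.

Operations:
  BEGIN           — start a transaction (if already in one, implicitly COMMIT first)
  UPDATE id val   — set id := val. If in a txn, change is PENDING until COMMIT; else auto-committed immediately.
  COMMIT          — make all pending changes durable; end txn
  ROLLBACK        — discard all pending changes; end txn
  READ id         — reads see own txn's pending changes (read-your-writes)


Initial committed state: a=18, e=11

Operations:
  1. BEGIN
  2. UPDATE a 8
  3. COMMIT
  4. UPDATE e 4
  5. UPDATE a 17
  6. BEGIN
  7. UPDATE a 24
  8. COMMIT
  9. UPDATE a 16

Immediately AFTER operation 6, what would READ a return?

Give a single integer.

Answer: 17

Derivation:
Initial committed: {a=18, e=11}
Op 1: BEGIN: in_txn=True, pending={}
Op 2: UPDATE a=8 (pending; pending now {a=8})
Op 3: COMMIT: merged ['a'] into committed; committed now {a=8, e=11}
Op 4: UPDATE e=4 (auto-commit; committed e=4)
Op 5: UPDATE a=17 (auto-commit; committed a=17)
Op 6: BEGIN: in_txn=True, pending={}
After op 6: visible(a) = 17 (pending={}, committed={a=17, e=4})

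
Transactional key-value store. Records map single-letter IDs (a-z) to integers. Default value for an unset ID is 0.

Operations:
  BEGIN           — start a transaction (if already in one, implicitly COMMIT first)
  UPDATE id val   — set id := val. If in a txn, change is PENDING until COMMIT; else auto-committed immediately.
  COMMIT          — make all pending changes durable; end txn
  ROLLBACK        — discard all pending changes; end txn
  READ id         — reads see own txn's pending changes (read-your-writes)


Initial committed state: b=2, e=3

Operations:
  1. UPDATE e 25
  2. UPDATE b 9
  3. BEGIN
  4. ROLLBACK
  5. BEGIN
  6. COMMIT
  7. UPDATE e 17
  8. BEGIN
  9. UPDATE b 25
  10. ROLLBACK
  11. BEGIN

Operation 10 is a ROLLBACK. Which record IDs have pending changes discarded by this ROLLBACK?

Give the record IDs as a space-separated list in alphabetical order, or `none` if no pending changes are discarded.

Answer: b

Derivation:
Initial committed: {b=2, e=3}
Op 1: UPDATE e=25 (auto-commit; committed e=25)
Op 2: UPDATE b=9 (auto-commit; committed b=9)
Op 3: BEGIN: in_txn=True, pending={}
Op 4: ROLLBACK: discarded pending []; in_txn=False
Op 5: BEGIN: in_txn=True, pending={}
Op 6: COMMIT: merged [] into committed; committed now {b=9, e=25}
Op 7: UPDATE e=17 (auto-commit; committed e=17)
Op 8: BEGIN: in_txn=True, pending={}
Op 9: UPDATE b=25 (pending; pending now {b=25})
Op 10: ROLLBACK: discarded pending ['b']; in_txn=False
Op 11: BEGIN: in_txn=True, pending={}
ROLLBACK at op 10 discards: ['b']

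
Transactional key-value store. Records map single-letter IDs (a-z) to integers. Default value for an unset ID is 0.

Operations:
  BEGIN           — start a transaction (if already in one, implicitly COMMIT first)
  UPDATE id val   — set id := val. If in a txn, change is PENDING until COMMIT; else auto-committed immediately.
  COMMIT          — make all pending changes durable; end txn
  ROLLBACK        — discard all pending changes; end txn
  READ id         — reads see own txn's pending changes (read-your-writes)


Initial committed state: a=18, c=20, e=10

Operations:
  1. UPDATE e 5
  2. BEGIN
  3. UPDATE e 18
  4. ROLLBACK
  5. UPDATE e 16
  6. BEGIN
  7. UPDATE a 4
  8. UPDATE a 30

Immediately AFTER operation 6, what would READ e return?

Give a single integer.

Initial committed: {a=18, c=20, e=10}
Op 1: UPDATE e=5 (auto-commit; committed e=5)
Op 2: BEGIN: in_txn=True, pending={}
Op 3: UPDATE e=18 (pending; pending now {e=18})
Op 4: ROLLBACK: discarded pending ['e']; in_txn=False
Op 5: UPDATE e=16 (auto-commit; committed e=16)
Op 6: BEGIN: in_txn=True, pending={}
After op 6: visible(e) = 16 (pending={}, committed={a=18, c=20, e=16})

Answer: 16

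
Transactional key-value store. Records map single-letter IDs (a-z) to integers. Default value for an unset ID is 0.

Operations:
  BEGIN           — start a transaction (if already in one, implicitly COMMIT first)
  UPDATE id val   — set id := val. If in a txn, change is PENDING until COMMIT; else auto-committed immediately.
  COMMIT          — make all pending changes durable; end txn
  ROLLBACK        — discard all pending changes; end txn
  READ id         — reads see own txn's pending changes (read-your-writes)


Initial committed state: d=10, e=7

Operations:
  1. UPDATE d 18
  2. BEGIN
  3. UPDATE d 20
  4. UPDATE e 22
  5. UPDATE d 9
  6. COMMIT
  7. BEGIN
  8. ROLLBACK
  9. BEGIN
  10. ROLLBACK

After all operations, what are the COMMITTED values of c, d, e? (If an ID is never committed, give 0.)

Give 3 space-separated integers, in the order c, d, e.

Initial committed: {d=10, e=7}
Op 1: UPDATE d=18 (auto-commit; committed d=18)
Op 2: BEGIN: in_txn=True, pending={}
Op 3: UPDATE d=20 (pending; pending now {d=20})
Op 4: UPDATE e=22 (pending; pending now {d=20, e=22})
Op 5: UPDATE d=9 (pending; pending now {d=9, e=22})
Op 6: COMMIT: merged ['d', 'e'] into committed; committed now {d=9, e=22}
Op 7: BEGIN: in_txn=True, pending={}
Op 8: ROLLBACK: discarded pending []; in_txn=False
Op 9: BEGIN: in_txn=True, pending={}
Op 10: ROLLBACK: discarded pending []; in_txn=False
Final committed: {d=9, e=22}

Answer: 0 9 22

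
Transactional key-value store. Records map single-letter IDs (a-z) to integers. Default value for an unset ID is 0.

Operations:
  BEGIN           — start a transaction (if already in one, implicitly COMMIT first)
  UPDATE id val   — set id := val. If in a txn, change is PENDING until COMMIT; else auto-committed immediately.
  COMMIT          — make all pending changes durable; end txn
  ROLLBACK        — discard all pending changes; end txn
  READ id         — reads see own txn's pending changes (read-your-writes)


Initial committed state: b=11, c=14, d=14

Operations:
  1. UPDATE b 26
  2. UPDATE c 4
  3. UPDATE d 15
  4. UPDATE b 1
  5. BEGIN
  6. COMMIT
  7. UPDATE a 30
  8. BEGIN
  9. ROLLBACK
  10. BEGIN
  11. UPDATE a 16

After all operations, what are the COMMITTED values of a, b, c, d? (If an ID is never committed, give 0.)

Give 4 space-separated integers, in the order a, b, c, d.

Initial committed: {b=11, c=14, d=14}
Op 1: UPDATE b=26 (auto-commit; committed b=26)
Op 2: UPDATE c=4 (auto-commit; committed c=4)
Op 3: UPDATE d=15 (auto-commit; committed d=15)
Op 4: UPDATE b=1 (auto-commit; committed b=1)
Op 5: BEGIN: in_txn=True, pending={}
Op 6: COMMIT: merged [] into committed; committed now {b=1, c=4, d=15}
Op 7: UPDATE a=30 (auto-commit; committed a=30)
Op 8: BEGIN: in_txn=True, pending={}
Op 9: ROLLBACK: discarded pending []; in_txn=False
Op 10: BEGIN: in_txn=True, pending={}
Op 11: UPDATE a=16 (pending; pending now {a=16})
Final committed: {a=30, b=1, c=4, d=15}

Answer: 30 1 4 15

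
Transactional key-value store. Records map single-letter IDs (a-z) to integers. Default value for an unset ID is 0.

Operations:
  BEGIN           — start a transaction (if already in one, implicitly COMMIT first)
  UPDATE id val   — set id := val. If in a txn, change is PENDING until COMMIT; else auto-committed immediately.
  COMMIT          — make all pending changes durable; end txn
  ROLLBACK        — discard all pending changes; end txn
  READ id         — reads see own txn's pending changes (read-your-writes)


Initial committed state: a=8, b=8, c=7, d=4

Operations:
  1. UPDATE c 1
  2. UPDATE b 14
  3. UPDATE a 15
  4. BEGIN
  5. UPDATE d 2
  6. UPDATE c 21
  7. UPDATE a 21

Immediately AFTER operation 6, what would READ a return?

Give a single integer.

Initial committed: {a=8, b=8, c=7, d=4}
Op 1: UPDATE c=1 (auto-commit; committed c=1)
Op 2: UPDATE b=14 (auto-commit; committed b=14)
Op 3: UPDATE a=15 (auto-commit; committed a=15)
Op 4: BEGIN: in_txn=True, pending={}
Op 5: UPDATE d=2 (pending; pending now {d=2})
Op 6: UPDATE c=21 (pending; pending now {c=21, d=2})
After op 6: visible(a) = 15 (pending={c=21, d=2}, committed={a=15, b=14, c=1, d=4})

Answer: 15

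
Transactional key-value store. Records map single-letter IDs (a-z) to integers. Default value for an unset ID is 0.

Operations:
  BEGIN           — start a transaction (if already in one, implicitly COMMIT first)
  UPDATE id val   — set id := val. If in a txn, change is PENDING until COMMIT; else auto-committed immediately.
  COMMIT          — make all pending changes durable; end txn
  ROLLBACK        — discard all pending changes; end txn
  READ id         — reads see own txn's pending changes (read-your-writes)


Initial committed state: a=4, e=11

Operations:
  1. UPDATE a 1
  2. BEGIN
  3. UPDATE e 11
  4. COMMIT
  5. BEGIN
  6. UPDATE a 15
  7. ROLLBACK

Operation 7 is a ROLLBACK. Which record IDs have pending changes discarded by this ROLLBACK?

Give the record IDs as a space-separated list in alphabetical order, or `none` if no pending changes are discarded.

Initial committed: {a=4, e=11}
Op 1: UPDATE a=1 (auto-commit; committed a=1)
Op 2: BEGIN: in_txn=True, pending={}
Op 3: UPDATE e=11 (pending; pending now {e=11})
Op 4: COMMIT: merged ['e'] into committed; committed now {a=1, e=11}
Op 5: BEGIN: in_txn=True, pending={}
Op 6: UPDATE a=15 (pending; pending now {a=15})
Op 7: ROLLBACK: discarded pending ['a']; in_txn=False
ROLLBACK at op 7 discards: ['a']

Answer: a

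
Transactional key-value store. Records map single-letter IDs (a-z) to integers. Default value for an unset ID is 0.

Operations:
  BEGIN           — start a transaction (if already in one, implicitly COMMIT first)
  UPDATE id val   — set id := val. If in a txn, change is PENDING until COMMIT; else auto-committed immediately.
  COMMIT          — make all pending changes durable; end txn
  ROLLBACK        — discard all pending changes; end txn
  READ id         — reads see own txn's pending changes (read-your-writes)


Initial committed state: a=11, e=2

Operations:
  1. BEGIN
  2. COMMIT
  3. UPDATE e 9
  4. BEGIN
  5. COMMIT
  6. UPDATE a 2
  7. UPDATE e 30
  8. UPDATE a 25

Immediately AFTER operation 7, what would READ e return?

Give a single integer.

Initial committed: {a=11, e=2}
Op 1: BEGIN: in_txn=True, pending={}
Op 2: COMMIT: merged [] into committed; committed now {a=11, e=2}
Op 3: UPDATE e=9 (auto-commit; committed e=9)
Op 4: BEGIN: in_txn=True, pending={}
Op 5: COMMIT: merged [] into committed; committed now {a=11, e=9}
Op 6: UPDATE a=2 (auto-commit; committed a=2)
Op 7: UPDATE e=30 (auto-commit; committed e=30)
After op 7: visible(e) = 30 (pending={}, committed={a=2, e=30})

Answer: 30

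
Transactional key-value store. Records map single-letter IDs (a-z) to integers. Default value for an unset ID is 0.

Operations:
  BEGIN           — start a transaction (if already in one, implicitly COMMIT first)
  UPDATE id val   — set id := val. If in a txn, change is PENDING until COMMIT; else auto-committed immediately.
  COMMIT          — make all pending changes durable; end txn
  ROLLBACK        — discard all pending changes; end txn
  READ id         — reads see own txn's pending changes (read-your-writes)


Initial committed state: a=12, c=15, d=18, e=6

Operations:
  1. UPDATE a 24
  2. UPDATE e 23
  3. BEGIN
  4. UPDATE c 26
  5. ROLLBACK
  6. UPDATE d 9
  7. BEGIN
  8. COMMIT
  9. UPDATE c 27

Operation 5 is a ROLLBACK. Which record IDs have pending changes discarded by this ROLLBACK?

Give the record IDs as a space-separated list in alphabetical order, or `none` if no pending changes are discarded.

Answer: c

Derivation:
Initial committed: {a=12, c=15, d=18, e=6}
Op 1: UPDATE a=24 (auto-commit; committed a=24)
Op 2: UPDATE e=23 (auto-commit; committed e=23)
Op 3: BEGIN: in_txn=True, pending={}
Op 4: UPDATE c=26 (pending; pending now {c=26})
Op 5: ROLLBACK: discarded pending ['c']; in_txn=False
Op 6: UPDATE d=9 (auto-commit; committed d=9)
Op 7: BEGIN: in_txn=True, pending={}
Op 8: COMMIT: merged [] into committed; committed now {a=24, c=15, d=9, e=23}
Op 9: UPDATE c=27 (auto-commit; committed c=27)
ROLLBACK at op 5 discards: ['c']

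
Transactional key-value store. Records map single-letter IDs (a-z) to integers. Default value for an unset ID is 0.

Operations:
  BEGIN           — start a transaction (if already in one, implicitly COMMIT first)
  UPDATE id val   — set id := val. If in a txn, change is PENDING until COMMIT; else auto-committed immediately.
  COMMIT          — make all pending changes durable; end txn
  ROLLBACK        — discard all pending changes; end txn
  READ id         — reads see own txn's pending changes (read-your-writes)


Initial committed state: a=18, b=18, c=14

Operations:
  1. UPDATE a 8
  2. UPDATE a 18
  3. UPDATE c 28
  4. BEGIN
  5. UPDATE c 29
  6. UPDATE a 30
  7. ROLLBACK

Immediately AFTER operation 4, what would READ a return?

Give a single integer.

Initial committed: {a=18, b=18, c=14}
Op 1: UPDATE a=8 (auto-commit; committed a=8)
Op 2: UPDATE a=18 (auto-commit; committed a=18)
Op 3: UPDATE c=28 (auto-commit; committed c=28)
Op 4: BEGIN: in_txn=True, pending={}
After op 4: visible(a) = 18 (pending={}, committed={a=18, b=18, c=28})

Answer: 18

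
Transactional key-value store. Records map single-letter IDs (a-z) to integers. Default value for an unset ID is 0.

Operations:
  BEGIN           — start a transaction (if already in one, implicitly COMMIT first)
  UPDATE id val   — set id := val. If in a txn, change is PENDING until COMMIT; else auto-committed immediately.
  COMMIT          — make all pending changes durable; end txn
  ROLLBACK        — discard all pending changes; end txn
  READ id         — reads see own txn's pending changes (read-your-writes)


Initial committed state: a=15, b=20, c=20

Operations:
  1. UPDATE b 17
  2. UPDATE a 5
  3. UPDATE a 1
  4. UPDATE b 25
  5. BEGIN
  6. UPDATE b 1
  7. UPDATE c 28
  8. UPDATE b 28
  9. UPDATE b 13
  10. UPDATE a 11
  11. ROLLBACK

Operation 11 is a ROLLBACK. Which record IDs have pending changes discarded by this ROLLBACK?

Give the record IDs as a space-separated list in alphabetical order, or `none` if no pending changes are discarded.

Initial committed: {a=15, b=20, c=20}
Op 1: UPDATE b=17 (auto-commit; committed b=17)
Op 2: UPDATE a=5 (auto-commit; committed a=5)
Op 3: UPDATE a=1 (auto-commit; committed a=1)
Op 4: UPDATE b=25 (auto-commit; committed b=25)
Op 5: BEGIN: in_txn=True, pending={}
Op 6: UPDATE b=1 (pending; pending now {b=1})
Op 7: UPDATE c=28 (pending; pending now {b=1, c=28})
Op 8: UPDATE b=28 (pending; pending now {b=28, c=28})
Op 9: UPDATE b=13 (pending; pending now {b=13, c=28})
Op 10: UPDATE a=11 (pending; pending now {a=11, b=13, c=28})
Op 11: ROLLBACK: discarded pending ['a', 'b', 'c']; in_txn=False
ROLLBACK at op 11 discards: ['a', 'b', 'c']

Answer: a b c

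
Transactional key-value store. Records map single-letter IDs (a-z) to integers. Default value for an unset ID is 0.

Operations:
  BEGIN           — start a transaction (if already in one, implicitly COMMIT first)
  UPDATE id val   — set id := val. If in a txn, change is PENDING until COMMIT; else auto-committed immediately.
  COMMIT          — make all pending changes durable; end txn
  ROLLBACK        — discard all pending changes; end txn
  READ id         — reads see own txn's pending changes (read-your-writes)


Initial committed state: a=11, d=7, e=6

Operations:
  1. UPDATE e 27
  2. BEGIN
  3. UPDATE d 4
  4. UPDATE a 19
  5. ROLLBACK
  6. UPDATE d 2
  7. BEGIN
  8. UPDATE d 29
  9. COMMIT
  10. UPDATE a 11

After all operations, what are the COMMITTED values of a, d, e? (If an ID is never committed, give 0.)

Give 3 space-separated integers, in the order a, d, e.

Answer: 11 29 27

Derivation:
Initial committed: {a=11, d=7, e=6}
Op 1: UPDATE e=27 (auto-commit; committed e=27)
Op 2: BEGIN: in_txn=True, pending={}
Op 3: UPDATE d=4 (pending; pending now {d=4})
Op 4: UPDATE a=19 (pending; pending now {a=19, d=4})
Op 5: ROLLBACK: discarded pending ['a', 'd']; in_txn=False
Op 6: UPDATE d=2 (auto-commit; committed d=2)
Op 7: BEGIN: in_txn=True, pending={}
Op 8: UPDATE d=29 (pending; pending now {d=29})
Op 9: COMMIT: merged ['d'] into committed; committed now {a=11, d=29, e=27}
Op 10: UPDATE a=11 (auto-commit; committed a=11)
Final committed: {a=11, d=29, e=27}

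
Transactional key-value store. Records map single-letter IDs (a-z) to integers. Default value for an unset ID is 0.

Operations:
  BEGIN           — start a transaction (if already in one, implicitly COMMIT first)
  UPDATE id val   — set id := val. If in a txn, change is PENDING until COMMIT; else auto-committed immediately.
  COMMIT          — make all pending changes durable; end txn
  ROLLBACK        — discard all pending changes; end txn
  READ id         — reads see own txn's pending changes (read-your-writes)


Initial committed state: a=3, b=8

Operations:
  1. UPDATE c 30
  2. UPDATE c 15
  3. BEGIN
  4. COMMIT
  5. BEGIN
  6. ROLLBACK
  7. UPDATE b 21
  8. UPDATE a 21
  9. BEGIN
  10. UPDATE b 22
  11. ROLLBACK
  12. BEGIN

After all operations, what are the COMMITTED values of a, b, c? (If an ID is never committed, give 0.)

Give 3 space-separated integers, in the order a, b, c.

Answer: 21 21 15

Derivation:
Initial committed: {a=3, b=8}
Op 1: UPDATE c=30 (auto-commit; committed c=30)
Op 2: UPDATE c=15 (auto-commit; committed c=15)
Op 3: BEGIN: in_txn=True, pending={}
Op 4: COMMIT: merged [] into committed; committed now {a=3, b=8, c=15}
Op 5: BEGIN: in_txn=True, pending={}
Op 6: ROLLBACK: discarded pending []; in_txn=False
Op 7: UPDATE b=21 (auto-commit; committed b=21)
Op 8: UPDATE a=21 (auto-commit; committed a=21)
Op 9: BEGIN: in_txn=True, pending={}
Op 10: UPDATE b=22 (pending; pending now {b=22})
Op 11: ROLLBACK: discarded pending ['b']; in_txn=False
Op 12: BEGIN: in_txn=True, pending={}
Final committed: {a=21, b=21, c=15}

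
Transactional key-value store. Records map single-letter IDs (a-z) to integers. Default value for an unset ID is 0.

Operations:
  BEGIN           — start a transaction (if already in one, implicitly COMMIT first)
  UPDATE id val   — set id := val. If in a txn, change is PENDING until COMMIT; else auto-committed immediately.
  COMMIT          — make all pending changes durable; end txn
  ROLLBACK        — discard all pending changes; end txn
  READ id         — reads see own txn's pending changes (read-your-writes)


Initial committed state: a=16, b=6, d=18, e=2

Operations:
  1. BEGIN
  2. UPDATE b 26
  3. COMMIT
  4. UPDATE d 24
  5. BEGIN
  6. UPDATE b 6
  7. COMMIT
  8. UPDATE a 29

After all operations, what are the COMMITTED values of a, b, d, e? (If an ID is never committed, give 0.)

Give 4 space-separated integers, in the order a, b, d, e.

Initial committed: {a=16, b=6, d=18, e=2}
Op 1: BEGIN: in_txn=True, pending={}
Op 2: UPDATE b=26 (pending; pending now {b=26})
Op 3: COMMIT: merged ['b'] into committed; committed now {a=16, b=26, d=18, e=2}
Op 4: UPDATE d=24 (auto-commit; committed d=24)
Op 5: BEGIN: in_txn=True, pending={}
Op 6: UPDATE b=6 (pending; pending now {b=6})
Op 7: COMMIT: merged ['b'] into committed; committed now {a=16, b=6, d=24, e=2}
Op 8: UPDATE a=29 (auto-commit; committed a=29)
Final committed: {a=29, b=6, d=24, e=2}

Answer: 29 6 24 2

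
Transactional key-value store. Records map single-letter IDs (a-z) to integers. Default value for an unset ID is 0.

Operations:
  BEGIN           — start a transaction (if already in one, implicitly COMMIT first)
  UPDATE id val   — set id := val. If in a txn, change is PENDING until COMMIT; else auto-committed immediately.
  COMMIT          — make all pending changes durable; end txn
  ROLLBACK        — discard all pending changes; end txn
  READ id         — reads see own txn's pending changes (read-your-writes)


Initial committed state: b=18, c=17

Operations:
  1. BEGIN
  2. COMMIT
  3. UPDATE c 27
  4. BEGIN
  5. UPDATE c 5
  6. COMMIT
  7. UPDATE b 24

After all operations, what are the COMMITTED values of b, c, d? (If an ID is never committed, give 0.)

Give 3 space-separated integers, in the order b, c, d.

Answer: 24 5 0

Derivation:
Initial committed: {b=18, c=17}
Op 1: BEGIN: in_txn=True, pending={}
Op 2: COMMIT: merged [] into committed; committed now {b=18, c=17}
Op 3: UPDATE c=27 (auto-commit; committed c=27)
Op 4: BEGIN: in_txn=True, pending={}
Op 5: UPDATE c=5 (pending; pending now {c=5})
Op 6: COMMIT: merged ['c'] into committed; committed now {b=18, c=5}
Op 7: UPDATE b=24 (auto-commit; committed b=24)
Final committed: {b=24, c=5}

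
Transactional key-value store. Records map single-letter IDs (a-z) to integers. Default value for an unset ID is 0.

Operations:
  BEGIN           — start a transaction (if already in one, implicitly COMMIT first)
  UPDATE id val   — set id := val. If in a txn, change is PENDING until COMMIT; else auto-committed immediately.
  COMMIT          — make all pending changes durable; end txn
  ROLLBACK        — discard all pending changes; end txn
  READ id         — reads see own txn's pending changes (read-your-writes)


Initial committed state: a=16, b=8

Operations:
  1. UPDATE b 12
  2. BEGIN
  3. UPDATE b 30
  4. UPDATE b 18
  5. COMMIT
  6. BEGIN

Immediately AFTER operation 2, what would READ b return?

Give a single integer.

Answer: 12

Derivation:
Initial committed: {a=16, b=8}
Op 1: UPDATE b=12 (auto-commit; committed b=12)
Op 2: BEGIN: in_txn=True, pending={}
After op 2: visible(b) = 12 (pending={}, committed={a=16, b=12})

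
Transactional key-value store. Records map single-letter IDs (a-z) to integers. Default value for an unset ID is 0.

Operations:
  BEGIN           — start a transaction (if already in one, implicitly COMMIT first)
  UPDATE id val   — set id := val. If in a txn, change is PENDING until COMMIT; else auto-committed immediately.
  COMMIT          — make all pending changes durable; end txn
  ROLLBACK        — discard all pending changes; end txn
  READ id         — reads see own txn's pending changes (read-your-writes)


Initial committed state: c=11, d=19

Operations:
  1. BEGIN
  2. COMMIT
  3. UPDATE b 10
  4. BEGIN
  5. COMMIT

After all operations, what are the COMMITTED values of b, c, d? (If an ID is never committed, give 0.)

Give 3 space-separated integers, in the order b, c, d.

Answer: 10 11 19

Derivation:
Initial committed: {c=11, d=19}
Op 1: BEGIN: in_txn=True, pending={}
Op 2: COMMIT: merged [] into committed; committed now {c=11, d=19}
Op 3: UPDATE b=10 (auto-commit; committed b=10)
Op 4: BEGIN: in_txn=True, pending={}
Op 5: COMMIT: merged [] into committed; committed now {b=10, c=11, d=19}
Final committed: {b=10, c=11, d=19}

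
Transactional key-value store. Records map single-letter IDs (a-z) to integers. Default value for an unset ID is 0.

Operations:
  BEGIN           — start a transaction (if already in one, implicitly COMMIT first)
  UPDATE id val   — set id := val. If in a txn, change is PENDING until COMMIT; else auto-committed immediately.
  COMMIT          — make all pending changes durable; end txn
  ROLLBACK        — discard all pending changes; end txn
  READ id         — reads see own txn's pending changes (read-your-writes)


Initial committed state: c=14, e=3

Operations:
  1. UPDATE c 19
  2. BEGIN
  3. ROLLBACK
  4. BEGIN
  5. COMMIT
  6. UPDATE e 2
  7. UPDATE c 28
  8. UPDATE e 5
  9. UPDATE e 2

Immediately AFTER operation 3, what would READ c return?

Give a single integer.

Answer: 19

Derivation:
Initial committed: {c=14, e=3}
Op 1: UPDATE c=19 (auto-commit; committed c=19)
Op 2: BEGIN: in_txn=True, pending={}
Op 3: ROLLBACK: discarded pending []; in_txn=False
After op 3: visible(c) = 19 (pending={}, committed={c=19, e=3})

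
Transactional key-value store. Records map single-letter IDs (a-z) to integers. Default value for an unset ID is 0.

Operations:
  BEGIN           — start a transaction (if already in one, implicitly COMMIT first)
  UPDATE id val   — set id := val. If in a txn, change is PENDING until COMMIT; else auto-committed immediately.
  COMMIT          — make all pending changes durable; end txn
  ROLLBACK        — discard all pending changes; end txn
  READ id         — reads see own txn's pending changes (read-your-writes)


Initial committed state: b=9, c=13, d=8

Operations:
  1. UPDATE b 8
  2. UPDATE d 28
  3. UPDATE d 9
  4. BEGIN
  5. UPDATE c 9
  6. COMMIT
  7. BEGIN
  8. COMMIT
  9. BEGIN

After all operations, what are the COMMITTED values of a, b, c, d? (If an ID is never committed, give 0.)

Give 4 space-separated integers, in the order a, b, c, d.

Answer: 0 8 9 9

Derivation:
Initial committed: {b=9, c=13, d=8}
Op 1: UPDATE b=8 (auto-commit; committed b=8)
Op 2: UPDATE d=28 (auto-commit; committed d=28)
Op 3: UPDATE d=9 (auto-commit; committed d=9)
Op 4: BEGIN: in_txn=True, pending={}
Op 5: UPDATE c=9 (pending; pending now {c=9})
Op 6: COMMIT: merged ['c'] into committed; committed now {b=8, c=9, d=9}
Op 7: BEGIN: in_txn=True, pending={}
Op 8: COMMIT: merged [] into committed; committed now {b=8, c=9, d=9}
Op 9: BEGIN: in_txn=True, pending={}
Final committed: {b=8, c=9, d=9}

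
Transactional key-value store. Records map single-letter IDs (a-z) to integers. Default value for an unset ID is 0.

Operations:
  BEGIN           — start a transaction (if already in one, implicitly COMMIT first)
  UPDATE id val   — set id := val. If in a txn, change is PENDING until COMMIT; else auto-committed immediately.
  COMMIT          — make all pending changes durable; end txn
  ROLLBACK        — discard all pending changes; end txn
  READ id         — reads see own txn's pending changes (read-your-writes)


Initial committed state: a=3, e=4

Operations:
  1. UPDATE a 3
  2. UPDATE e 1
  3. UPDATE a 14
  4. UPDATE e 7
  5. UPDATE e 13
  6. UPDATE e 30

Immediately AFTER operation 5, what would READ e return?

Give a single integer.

Initial committed: {a=3, e=4}
Op 1: UPDATE a=3 (auto-commit; committed a=3)
Op 2: UPDATE e=1 (auto-commit; committed e=1)
Op 3: UPDATE a=14 (auto-commit; committed a=14)
Op 4: UPDATE e=7 (auto-commit; committed e=7)
Op 5: UPDATE e=13 (auto-commit; committed e=13)
After op 5: visible(e) = 13 (pending={}, committed={a=14, e=13})

Answer: 13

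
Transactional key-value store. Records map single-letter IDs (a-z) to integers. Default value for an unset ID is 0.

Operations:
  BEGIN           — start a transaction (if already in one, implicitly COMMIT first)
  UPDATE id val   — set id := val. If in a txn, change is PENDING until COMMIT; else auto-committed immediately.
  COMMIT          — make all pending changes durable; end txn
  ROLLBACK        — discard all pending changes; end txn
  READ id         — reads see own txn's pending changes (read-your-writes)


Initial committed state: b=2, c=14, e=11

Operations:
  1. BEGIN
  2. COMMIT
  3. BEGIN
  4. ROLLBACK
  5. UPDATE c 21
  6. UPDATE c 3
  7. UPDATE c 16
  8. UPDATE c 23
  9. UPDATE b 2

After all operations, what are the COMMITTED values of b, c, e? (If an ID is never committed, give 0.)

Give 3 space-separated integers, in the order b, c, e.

Initial committed: {b=2, c=14, e=11}
Op 1: BEGIN: in_txn=True, pending={}
Op 2: COMMIT: merged [] into committed; committed now {b=2, c=14, e=11}
Op 3: BEGIN: in_txn=True, pending={}
Op 4: ROLLBACK: discarded pending []; in_txn=False
Op 5: UPDATE c=21 (auto-commit; committed c=21)
Op 6: UPDATE c=3 (auto-commit; committed c=3)
Op 7: UPDATE c=16 (auto-commit; committed c=16)
Op 8: UPDATE c=23 (auto-commit; committed c=23)
Op 9: UPDATE b=2 (auto-commit; committed b=2)
Final committed: {b=2, c=23, e=11}

Answer: 2 23 11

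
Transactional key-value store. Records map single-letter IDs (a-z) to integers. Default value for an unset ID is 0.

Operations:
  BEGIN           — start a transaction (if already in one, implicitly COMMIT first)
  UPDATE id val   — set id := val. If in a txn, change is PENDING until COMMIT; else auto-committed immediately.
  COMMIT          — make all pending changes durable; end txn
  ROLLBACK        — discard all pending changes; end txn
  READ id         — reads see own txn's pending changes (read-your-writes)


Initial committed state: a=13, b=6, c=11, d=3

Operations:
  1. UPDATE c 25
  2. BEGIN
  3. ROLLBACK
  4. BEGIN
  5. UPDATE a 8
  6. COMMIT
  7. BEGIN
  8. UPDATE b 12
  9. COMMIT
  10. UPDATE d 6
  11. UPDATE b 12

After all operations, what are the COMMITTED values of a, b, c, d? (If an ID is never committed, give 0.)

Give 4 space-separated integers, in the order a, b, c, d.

Answer: 8 12 25 6

Derivation:
Initial committed: {a=13, b=6, c=11, d=3}
Op 1: UPDATE c=25 (auto-commit; committed c=25)
Op 2: BEGIN: in_txn=True, pending={}
Op 3: ROLLBACK: discarded pending []; in_txn=False
Op 4: BEGIN: in_txn=True, pending={}
Op 5: UPDATE a=8 (pending; pending now {a=8})
Op 6: COMMIT: merged ['a'] into committed; committed now {a=8, b=6, c=25, d=3}
Op 7: BEGIN: in_txn=True, pending={}
Op 8: UPDATE b=12 (pending; pending now {b=12})
Op 9: COMMIT: merged ['b'] into committed; committed now {a=8, b=12, c=25, d=3}
Op 10: UPDATE d=6 (auto-commit; committed d=6)
Op 11: UPDATE b=12 (auto-commit; committed b=12)
Final committed: {a=8, b=12, c=25, d=6}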